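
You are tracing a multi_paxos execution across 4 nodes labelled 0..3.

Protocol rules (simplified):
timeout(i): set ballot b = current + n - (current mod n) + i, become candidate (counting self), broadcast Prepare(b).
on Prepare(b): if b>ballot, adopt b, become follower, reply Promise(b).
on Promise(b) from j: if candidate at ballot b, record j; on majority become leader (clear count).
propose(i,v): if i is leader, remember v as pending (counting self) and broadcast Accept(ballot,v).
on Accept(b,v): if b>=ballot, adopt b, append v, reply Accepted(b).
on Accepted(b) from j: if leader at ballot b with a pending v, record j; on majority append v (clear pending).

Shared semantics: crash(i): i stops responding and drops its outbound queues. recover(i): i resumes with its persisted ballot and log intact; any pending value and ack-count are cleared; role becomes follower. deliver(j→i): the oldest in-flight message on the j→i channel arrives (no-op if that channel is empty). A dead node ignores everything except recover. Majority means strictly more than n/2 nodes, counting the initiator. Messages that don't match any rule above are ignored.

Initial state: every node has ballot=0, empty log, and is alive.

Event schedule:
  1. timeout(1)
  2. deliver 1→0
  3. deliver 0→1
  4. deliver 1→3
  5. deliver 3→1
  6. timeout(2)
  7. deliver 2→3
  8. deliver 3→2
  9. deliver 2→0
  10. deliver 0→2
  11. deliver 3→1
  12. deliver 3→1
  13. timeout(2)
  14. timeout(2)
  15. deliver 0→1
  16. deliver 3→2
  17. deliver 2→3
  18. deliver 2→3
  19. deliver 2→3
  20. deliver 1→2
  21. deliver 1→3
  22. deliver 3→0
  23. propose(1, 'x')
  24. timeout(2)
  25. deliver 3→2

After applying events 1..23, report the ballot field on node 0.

step 1 timeout(1): 1={cand,b=5,log=-}
step 2 deliver 1→0: 0={foll,b=5,log=-}
step 3 deliver 0→1: —
step 4 deliver 1→3: 3={foll,b=5,log=-}
step 5 deliver 3→1: 1={lead,b=5,log=-}
step 6 timeout(2): 2={cand,b=6,log=-}
step 7 deliver 2→3: 3={foll,b=6,log=-}
step 8 deliver 3→2: —
step 9 deliver 2→0: 0={foll,b=6,log=-}
step 10 deliver 0→2: 2={lead,b=6,log=-}
step 11 deliver 3→1: —
step 12 deliver 3→1: —
step 13 timeout(2): 2={cand,b=10,log=-}
step 14 timeout(2): 2={cand,b=14,log=-}
step 15 deliver 0→1: —
step 16 deliver 3→2: —
step 17 deliver 2→3: 3={foll,b=10,log=-}
step 18 deliver 2→3: 3={foll,b=14,log=-}
step 19 deliver 2→3: —
step 20 deliver 1→2: —
step 21 deliver 1→3: —
step 22 deliver 3→0: —
step 23 propose(1,'x'): —

6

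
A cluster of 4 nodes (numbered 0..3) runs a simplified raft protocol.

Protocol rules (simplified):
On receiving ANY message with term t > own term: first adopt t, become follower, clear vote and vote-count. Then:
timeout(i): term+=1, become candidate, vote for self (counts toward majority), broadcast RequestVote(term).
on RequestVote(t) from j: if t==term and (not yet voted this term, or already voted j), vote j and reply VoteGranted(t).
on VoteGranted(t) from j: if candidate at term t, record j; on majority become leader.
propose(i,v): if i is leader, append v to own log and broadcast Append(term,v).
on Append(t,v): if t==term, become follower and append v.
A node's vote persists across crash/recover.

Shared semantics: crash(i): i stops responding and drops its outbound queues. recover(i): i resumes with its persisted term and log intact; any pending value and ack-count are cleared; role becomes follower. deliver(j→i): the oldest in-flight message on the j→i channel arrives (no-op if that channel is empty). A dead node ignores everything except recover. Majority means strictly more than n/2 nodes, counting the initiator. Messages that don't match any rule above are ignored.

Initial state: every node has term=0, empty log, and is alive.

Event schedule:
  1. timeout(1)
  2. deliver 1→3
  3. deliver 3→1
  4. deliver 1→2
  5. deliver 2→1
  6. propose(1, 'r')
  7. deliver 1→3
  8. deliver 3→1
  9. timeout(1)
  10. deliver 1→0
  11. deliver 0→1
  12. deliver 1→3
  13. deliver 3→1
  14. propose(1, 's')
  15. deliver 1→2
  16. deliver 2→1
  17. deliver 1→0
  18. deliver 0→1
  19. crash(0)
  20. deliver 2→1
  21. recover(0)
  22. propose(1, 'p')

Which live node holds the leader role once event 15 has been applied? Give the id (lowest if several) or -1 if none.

after 1 — timeout(1): n1:cand/t1/[-]
after 2 — deliver 1→3: n3:foll/t1/[-]
after 3 — deliver 3→1: ·
after 4 — deliver 1→2: n2:foll/t1/[-]
after 5 — deliver 2→1: n1:lead/t1/[-]
after 6 — propose(1,'r'): n1:lead/t1/[r]
after 7 — deliver 1→3: n3:foll/t1/[r]
after 8 — deliver 3→1: ·
after 9 — timeout(1): n1:cand/t2/[r]
after 10 — deliver 1→0: n0:foll/t1/[-]
after 11 — deliver 0→1: ·
after 12 — deliver 1→3: n3:foll/t2/[r]
after 13 — deliver 3→1: ·
after 14 — propose(1,'s'): ·
after 15 — deliver 1→2: n2:foll/t1/[r]

-1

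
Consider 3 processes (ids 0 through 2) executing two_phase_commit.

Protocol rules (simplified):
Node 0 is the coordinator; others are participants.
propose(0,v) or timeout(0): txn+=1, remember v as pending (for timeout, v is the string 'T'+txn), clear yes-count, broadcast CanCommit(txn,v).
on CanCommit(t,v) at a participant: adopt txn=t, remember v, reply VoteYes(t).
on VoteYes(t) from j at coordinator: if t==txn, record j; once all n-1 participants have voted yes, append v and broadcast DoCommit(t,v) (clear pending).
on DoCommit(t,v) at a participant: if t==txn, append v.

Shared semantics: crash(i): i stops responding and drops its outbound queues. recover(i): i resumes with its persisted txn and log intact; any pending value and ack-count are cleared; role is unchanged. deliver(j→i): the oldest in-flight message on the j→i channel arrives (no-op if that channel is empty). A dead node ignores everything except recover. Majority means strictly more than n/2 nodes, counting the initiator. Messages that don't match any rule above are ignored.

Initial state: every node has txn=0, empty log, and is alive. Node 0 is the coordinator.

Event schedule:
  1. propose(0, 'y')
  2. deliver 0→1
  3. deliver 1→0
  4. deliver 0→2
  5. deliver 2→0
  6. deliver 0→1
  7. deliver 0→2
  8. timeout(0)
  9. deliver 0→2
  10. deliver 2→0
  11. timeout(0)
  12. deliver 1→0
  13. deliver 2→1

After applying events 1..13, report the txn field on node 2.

[1] propose(0,'y') → N0(coor t1 [-])
[2] deliver 0→1 → N1(part t1 [-])
[3] deliver 1→0 → ∅
[4] deliver 0→2 → N2(part t1 [-])
[5] deliver 2→0 → N0(coor t1 [y])
[6] deliver 0→1 → N1(part t1 [y])
[7] deliver 0→2 → N2(part t1 [y])
[8] timeout(0) → N0(coor t2 [y])
[9] deliver 0→2 → N2(part t2 [y])
[10] deliver 2→0 → ∅
[11] timeout(0) → N0(coor t3 [y])
[12] deliver 1→0 → ∅
[13] deliver 2→1 → ∅

2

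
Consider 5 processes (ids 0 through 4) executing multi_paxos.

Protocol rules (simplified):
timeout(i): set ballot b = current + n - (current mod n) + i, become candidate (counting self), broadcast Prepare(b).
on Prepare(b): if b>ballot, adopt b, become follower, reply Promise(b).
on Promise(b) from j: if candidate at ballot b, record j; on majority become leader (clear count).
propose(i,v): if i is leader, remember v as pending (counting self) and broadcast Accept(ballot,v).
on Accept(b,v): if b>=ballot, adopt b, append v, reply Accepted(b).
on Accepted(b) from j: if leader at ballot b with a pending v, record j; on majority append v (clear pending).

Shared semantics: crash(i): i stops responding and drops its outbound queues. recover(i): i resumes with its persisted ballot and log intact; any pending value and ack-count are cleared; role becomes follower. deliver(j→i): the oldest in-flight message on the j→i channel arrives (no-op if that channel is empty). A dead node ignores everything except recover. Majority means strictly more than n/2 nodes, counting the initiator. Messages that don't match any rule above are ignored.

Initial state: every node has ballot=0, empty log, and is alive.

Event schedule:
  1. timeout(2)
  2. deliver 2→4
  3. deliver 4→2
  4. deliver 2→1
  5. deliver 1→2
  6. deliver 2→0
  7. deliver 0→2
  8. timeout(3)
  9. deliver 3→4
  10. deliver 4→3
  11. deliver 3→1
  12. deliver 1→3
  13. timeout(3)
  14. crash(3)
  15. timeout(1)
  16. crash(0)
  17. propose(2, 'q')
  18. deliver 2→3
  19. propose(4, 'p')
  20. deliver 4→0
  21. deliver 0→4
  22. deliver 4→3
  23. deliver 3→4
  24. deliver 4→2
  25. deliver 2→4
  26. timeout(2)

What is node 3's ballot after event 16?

1. timeout(2):  <2:cand b7 ->
2. deliver 2→4:  <4:foll b7 ->
3. deliver 4→2:  nop
4. deliver 2→1:  <1:foll b7 ->
5. deliver 1→2:  <2:lead b7 ->
6. deliver 2→0:  <0:foll b7 ->
7. deliver 0→2:  nop
8. timeout(3):  <3:cand b8 ->
9. deliver 3→4:  <4:foll b8 ->
10. deliver 4→3:  nop
11. deliver 3→1:  <1:foll b8 ->
12. deliver 1→3:  <3:lead b8 ->
13. timeout(3):  <3:cand b13 ->
14. crash(3):  <3:✗cand b13 ->
15. timeout(1):  <1:cand b11 ->
16. crash(0):  <0:✗foll b7 ->

13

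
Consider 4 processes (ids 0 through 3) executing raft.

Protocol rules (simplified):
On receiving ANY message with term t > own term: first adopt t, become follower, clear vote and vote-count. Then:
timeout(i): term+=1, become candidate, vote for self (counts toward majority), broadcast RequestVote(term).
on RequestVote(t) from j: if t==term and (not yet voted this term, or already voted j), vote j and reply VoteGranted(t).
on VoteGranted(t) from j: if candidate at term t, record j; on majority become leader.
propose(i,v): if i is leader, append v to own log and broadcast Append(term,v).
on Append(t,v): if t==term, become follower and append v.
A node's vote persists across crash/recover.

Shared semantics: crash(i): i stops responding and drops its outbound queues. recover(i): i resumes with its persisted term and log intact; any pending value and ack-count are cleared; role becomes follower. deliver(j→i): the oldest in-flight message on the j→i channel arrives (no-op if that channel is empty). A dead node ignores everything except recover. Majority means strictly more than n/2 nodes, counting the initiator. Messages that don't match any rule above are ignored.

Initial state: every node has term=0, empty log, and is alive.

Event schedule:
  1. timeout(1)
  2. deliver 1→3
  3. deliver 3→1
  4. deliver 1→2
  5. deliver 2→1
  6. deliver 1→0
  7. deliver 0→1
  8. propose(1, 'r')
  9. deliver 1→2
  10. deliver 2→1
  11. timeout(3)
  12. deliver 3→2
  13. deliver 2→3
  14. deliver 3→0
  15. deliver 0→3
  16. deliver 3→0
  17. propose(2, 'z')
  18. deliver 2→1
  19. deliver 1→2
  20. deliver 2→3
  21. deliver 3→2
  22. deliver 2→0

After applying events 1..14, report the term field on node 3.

1. timeout(1):  <1:cand t1 ->
2. deliver 1→3:  <3:foll t1 ->
3. deliver 3→1:  nop
4. deliver 1→2:  <2:foll t1 ->
5. deliver 2→1:  <1:lead t1 ->
6. deliver 1→0:  <0:foll t1 ->
7. deliver 0→1:  nop
8. propose(1,'r'):  <1:lead t1 r>
9. deliver 1→2:  <2:foll t1 r>
10. deliver 2→1:  nop
11. timeout(3):  <3:cand t2 ->
12. deliver 3→2:  <2:foll t2 r>
13. deliver 2→3:  nop
14. deliver 3→0:  <0:foll t2 ->

2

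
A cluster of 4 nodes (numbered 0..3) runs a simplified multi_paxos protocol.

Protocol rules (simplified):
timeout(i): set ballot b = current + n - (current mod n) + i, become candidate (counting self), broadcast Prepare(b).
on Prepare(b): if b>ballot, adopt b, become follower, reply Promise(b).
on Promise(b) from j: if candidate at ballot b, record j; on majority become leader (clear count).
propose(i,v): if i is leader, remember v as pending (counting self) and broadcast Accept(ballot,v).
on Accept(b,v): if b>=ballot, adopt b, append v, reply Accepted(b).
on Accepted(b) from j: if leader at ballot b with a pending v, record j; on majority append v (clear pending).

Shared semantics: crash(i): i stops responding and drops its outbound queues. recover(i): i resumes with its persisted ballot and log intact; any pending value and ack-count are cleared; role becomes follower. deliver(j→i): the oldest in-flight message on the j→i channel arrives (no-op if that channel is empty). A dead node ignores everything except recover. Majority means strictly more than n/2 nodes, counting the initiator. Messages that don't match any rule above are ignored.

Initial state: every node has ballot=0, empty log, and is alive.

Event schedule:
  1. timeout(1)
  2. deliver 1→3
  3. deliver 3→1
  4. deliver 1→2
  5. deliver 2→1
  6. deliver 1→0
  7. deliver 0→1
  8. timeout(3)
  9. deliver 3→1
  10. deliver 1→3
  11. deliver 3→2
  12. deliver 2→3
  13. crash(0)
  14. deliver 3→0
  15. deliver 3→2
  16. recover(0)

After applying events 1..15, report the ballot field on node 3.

11

1. timeout(1):  <1:cand b5 ->
2. deliver 1→3:  <3:foll b5 ->
3. deliver 3→1:  nop
4. deliver 1→2:  <2:foll b5 ->
5. deliver 2→1:  <1:lead b5 ->
6. deliver 1→0:  <0:foll b5 ->
7. deliver 0→1:  nop
8. timeout(3):  <3:cand b11 ->
9. deliver 3→1:  <1:foll b11 ->
10. deliver 1→3:  nop
11. deliver 3→2:  <2:foll b11 ->
12. deliver 2→3:  <3:lead b11 ->
13. crash(0):  <0:✗foll b5 ->
14. deliver 3→0:  nop
15. deliver 3→2:  nop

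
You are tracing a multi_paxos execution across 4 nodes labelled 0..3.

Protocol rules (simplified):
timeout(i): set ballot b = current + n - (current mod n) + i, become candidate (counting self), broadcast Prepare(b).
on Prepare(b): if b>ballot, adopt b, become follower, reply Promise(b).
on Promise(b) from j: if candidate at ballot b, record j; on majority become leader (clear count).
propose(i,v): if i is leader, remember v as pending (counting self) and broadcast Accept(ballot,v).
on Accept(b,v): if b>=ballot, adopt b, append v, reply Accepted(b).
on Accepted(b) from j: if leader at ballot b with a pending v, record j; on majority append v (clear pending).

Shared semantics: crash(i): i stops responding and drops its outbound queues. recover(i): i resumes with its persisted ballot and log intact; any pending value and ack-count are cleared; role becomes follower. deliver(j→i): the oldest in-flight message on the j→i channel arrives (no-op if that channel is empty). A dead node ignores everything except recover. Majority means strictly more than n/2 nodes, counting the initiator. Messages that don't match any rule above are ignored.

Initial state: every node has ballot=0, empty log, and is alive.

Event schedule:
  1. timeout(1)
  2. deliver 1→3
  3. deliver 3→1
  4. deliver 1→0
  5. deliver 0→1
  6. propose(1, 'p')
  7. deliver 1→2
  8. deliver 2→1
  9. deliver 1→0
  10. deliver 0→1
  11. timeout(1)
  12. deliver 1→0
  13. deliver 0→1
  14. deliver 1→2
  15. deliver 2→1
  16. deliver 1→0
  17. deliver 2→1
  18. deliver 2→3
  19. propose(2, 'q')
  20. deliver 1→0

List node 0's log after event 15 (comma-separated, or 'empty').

after 1 — timeout(1): n1:cand/b5/[-]
after 2 — deliver 1→3: n3:foll/b5/[-]
after 3 — deliver 3→1: ·
after 4 — deliver 1→0: n0:foll/b5/[-]
after 5 — deliver 0→1: n1:lead/b5/[-]
after 6 — propose(1,'p'): ·
after 7 — deliver 1→2: n2:foll/b5/[-]
after 8 — deliver 2→1: ·
after 9 — deliver 1→0: n0:foll/b5/[p]
after 10 — deliver 0→1: ·
after 11 — timeout(1): n1:cand/b9/[-]
after 12 — deliver 1→0: n0:foll/b9/[p]
after 13 — deliver 0→1: ·
after 14 — deliver 1→2: n2:foll/b5/[p]
after 15 — deliver 2→1: ·

p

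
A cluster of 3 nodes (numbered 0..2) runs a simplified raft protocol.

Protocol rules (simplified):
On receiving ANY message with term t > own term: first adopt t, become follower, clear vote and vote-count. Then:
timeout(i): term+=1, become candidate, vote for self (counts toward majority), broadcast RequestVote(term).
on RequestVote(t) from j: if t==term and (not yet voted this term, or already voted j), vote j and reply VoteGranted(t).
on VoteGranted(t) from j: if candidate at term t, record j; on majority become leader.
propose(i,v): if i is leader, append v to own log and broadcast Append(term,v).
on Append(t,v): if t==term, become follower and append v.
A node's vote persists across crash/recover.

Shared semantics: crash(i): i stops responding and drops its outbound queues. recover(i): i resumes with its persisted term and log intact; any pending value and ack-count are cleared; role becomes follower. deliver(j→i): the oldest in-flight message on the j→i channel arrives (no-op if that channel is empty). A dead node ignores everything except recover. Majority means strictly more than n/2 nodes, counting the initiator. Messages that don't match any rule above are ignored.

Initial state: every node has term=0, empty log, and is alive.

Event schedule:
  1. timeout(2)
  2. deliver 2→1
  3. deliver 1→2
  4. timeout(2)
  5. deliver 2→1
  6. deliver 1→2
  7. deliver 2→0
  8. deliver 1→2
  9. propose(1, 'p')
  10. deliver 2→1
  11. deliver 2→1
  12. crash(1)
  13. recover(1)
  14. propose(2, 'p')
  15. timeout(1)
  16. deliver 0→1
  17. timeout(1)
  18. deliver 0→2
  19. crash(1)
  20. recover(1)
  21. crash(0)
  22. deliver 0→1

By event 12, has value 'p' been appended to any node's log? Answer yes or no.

no

1. timeout(2):  <2:cand t1 ->
2. deliver 2→1:  <1:foll t1 ->
3. deliver 1→2:  <2:lead t1 ->
4. timeout(2):  <2:cand t2 ->
5. deliver 2→1:  <1:foll t2 ->
6. deliver 1→2:  <2:lead t2 ->
7. deliver 2→0:  <0:foll t1 ->
8. deliver 1→2:  nop
9. propose(1,'p'):  nop
10. deliver 2→1:  nop
11. deliver 2→1:  nop
12. crash(1):  <1:✗foll t2 ->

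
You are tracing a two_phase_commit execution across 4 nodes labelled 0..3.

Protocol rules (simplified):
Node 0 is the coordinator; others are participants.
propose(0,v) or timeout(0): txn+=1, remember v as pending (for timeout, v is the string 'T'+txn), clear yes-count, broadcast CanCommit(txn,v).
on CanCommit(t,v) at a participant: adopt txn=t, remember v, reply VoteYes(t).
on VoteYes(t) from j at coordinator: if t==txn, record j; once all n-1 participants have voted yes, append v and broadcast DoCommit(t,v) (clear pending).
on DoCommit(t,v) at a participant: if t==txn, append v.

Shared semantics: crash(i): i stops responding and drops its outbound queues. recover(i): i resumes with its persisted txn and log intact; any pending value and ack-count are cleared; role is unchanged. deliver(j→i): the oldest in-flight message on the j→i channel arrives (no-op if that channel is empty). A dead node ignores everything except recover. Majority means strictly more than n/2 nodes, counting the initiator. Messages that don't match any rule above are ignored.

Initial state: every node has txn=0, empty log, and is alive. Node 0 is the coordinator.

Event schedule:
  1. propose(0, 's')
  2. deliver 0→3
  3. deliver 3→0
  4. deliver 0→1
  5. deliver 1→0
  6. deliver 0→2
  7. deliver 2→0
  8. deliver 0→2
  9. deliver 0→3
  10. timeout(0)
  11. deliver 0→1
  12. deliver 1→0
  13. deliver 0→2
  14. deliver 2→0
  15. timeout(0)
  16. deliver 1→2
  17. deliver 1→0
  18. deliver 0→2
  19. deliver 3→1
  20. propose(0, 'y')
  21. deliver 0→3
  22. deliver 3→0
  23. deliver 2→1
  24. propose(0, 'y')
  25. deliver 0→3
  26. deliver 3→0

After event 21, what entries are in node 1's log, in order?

s

step 1 propose(0,'s'): 0={coor,t=1,log=-}
step 2 deliver 0→3: 3={part,t=1,log=-}
step 3 deliver 3→0: —
step 4 deliver 0→1: 1={part,t=1,log=-}
step 5 deliver 1→0: —
step 6 deliver 0→2: 2={part,t=1,log=-}
step 7 deliver 2→0: 0={coor,t=1,log=s}
step 8 deliver 0→2: 2={part,t=1,log=s}
step 9 deliver 0→3: 3={part,t=1,log=s}
step 10 timeout(0): 0={coor,t=2,log=s}
step 11 deliver 0→1: 1={part,t=1,log=s}
step 12 deliver 1→0: —
step 13 deliver 0→2: 2={part,t=2,log=s}
step 14 deliver 2→0: —
step 15 timeout(0): 0={coor,t=3,log=s}
step 16 deliver 1→2: —
step 17 deliver 1→0: —
step 18 deliver 0→2: 2={part,t=3,log=s}
step 19 deliver 3→1: —
step 20 propose(0,'y'): 0={coor,t=4,log=s}
step 21 deliver 0→3: 3={part,t=2,log=s}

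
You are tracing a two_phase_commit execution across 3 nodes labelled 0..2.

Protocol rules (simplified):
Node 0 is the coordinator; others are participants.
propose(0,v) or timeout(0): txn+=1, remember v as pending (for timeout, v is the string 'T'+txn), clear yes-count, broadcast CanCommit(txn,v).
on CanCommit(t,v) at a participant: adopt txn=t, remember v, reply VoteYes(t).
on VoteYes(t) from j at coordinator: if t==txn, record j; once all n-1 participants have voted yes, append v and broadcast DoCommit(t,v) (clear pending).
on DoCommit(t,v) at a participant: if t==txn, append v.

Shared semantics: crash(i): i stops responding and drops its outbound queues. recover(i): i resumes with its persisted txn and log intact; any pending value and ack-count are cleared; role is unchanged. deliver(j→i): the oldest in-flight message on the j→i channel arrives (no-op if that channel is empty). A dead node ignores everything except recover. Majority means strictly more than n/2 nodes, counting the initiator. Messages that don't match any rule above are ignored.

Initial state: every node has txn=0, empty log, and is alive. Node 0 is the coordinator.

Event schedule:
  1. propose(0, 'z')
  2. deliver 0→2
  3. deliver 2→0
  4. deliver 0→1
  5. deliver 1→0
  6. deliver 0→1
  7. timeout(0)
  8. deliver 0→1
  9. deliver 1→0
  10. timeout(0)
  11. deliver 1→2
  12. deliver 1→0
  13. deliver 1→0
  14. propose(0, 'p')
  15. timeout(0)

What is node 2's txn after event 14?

1

step 1 propose(0,'z'): 0={coor,t=1,log=-}
step 2 deliver 0→2: 2={part,t=1,log=-}
step 3 deliver 2→0: —
step 4 deliver 0→1: 1={part,t=1,log=-}
step 5 deliver 1→0: 0={coor,t=1,log=z}
step 6 deliver 0→1: 1={part,t=1,log=z}
step 7 timeout(0): 0={coor,t=2,log=z}
step 8 deliver 0→1: 1={part,t=2,log=z}
step 9 deliver 1→0: —
step 10 timeout(0): 0={coor,t=3,log=z}
step 11 deliver 1→2: —
step 12 deliver 1→0: —
step 13 deliver 1→0: —
step 14 propose(0,'p'): 0={coor,t=4,log=z}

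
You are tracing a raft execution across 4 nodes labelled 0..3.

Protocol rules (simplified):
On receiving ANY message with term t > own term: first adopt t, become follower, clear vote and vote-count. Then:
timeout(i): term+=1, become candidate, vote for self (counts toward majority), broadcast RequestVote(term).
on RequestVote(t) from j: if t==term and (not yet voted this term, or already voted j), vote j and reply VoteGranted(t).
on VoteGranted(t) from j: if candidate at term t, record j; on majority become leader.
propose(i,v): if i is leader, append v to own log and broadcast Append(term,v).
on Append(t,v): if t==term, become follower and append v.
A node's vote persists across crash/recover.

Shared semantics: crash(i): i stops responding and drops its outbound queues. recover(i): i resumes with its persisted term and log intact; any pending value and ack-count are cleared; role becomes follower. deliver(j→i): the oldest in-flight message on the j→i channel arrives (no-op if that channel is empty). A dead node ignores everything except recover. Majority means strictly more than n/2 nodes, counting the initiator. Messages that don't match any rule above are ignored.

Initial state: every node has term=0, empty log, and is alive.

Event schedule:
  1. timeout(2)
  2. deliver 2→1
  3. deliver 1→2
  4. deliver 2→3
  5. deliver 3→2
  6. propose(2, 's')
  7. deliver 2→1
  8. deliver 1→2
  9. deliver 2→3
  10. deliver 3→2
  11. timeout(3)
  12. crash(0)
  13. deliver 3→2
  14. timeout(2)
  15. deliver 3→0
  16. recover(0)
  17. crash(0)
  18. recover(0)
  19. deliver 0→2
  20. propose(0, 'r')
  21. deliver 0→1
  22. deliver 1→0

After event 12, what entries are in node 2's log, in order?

after 1 — timeout(2): n2:cand/t1/[-]
after 2 — deliver 2→1: n1:foll/t1/[-]
after 3 — deliver 1→2: ·
after 4 — deliver 2→3: n3:foll/t1/[-]
after 5 — deliver 3→2: n2:lead/t1/[-]
after 6 — propose(2,'s'): n2:lead/t1/[s]
after 7 — deliver 2→1: n1:foll/t1/[s]
after 8 — deliver 1→2: ·
after 9 — deliver 2→3: n3:foll/t1/[s]
after 10 — deliver 3→2: ·
after 11 — timeout(3): n3:cand/t2/[s]
after 12 — crash(0): n0:✗foll/t0/[-]

s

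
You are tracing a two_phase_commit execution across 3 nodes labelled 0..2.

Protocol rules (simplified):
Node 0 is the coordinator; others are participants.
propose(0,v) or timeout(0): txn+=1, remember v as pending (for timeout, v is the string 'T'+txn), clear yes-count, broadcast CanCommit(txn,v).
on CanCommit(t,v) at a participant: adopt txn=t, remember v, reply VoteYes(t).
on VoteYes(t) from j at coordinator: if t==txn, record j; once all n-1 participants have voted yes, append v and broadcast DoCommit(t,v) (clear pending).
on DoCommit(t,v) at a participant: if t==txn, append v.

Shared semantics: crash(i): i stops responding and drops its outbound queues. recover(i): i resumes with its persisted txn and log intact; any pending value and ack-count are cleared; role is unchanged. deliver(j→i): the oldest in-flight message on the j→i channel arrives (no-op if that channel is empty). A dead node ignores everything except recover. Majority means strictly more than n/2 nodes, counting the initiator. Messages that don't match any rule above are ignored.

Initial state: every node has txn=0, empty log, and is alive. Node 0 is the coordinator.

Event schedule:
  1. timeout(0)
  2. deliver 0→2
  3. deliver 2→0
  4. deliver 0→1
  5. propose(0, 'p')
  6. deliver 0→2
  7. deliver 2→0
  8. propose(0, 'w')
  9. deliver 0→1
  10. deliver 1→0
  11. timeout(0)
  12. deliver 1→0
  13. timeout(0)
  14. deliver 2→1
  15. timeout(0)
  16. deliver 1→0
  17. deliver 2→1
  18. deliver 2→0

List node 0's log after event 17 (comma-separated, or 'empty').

empty

e1 timeout(0): 0[coor,t=1,-]
e2 deliver 0→2: 2[part,t=1,-]
e3 deliver 2→0: ·
e4 deliver 0→1: 1[part,t=1,-]
e5 propose(0,'p'): 0[coor,t=2,-]
e6 deliver 0→2: 2[part,t=2,-]
e7 deliver 2→0: ·
e8 propose(0,'w'): 0[coor,t=3,-]
e9 deliver 0→1: 1[part,t=2,-]
e10 deliver 1→0: ·
e11 timeout(0): 0[coor,t=4,-]
e12 deliver 1→0: ·
e13 timeout(0): 0[coor,t=5,-]
e14 deliver 2→1: ·
e15 timeout(0): 0[coor,t=6,-]
e16 deliver 1→0: ·
e17 deliver 2→1: ·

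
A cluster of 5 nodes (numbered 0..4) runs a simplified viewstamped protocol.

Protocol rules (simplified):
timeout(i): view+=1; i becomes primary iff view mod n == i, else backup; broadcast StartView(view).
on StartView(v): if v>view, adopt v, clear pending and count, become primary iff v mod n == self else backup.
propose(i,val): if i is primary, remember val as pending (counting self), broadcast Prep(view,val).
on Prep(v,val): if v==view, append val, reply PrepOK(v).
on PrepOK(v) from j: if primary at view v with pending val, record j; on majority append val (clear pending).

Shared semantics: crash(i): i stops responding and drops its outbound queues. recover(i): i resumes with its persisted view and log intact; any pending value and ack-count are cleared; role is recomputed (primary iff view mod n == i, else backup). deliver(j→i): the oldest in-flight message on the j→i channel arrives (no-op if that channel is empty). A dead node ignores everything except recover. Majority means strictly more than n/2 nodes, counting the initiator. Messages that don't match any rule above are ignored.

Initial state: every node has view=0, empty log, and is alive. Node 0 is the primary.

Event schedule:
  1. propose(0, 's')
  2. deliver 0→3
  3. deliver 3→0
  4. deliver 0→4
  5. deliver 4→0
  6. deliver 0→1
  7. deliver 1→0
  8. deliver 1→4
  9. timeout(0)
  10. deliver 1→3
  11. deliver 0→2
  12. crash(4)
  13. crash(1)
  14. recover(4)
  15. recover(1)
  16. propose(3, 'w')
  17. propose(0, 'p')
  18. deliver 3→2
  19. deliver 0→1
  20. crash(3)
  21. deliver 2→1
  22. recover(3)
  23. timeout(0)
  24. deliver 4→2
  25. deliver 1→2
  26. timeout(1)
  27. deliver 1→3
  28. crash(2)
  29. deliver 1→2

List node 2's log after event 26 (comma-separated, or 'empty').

s

1. propose(0,'s'):  nop
2. deliver 0→3:  <3:back v0 s>
3. deliver 3→0:  nop
4. deliver 0→4:  <4:back v0 s>
5. deliver 4→0:  <0:prim v0 s>
6. deliver 0→1:  <1:back v0 s>
7. deliver 1→0:  nop
8. deliver 1→4:  nop
9. timeout(0):  <0:back v1 s>
10. deliver 1→3:  nop
11. deliver 0→2:  <2:back v0 s>
12. crash(4):  <4:✗back v0 s>
13. crash(1):  <1:✗back v0 s>
14. recover(4):  <4:back v0 s>
15. recover(1):  <1:back v0 s>
16. propose(3,'w'):  nop
17. propose(0,'p'):  nop
18. deliver 3→2:  nop
19. deliver 0→1:  <1:prim v1 s>
20. crash(3):  <3:✗back v0 s>
21. deliver 2→1:  nop
22. recover(3):  <3:back v0 s>
23. timeout(0):  <0:back v2 s>
24. deliver 4→2:  nop
25. deliver 1→2:  nop
26. timeout(1):  <1:back v2 s>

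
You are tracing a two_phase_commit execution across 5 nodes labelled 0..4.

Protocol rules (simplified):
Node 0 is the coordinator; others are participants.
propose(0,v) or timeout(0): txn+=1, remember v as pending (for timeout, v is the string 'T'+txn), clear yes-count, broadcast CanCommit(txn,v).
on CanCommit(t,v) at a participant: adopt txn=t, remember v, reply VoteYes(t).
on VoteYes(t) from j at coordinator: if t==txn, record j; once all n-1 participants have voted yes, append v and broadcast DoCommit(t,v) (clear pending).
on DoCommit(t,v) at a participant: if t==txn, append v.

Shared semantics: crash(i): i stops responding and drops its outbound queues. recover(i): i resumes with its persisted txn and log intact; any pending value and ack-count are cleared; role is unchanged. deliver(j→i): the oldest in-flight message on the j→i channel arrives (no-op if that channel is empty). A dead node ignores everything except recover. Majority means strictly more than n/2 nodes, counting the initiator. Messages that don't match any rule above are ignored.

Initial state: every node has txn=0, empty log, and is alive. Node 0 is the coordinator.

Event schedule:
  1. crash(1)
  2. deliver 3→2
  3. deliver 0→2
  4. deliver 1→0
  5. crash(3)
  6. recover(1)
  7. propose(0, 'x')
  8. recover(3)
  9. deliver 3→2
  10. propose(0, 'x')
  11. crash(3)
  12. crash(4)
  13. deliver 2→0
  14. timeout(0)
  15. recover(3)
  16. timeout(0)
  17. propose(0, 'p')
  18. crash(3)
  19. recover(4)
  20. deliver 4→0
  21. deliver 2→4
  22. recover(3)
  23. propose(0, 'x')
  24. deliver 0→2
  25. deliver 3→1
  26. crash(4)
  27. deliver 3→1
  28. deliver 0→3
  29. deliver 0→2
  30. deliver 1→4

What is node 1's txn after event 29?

after 1 — crash(1): n1:✗part/t0/[-]
after 2 — deliver 3→2: ·
after 3 — deliver 0→2: ·
after 4 — deliver 1→0: ·
after 5 — crash(3): n3:✗part/t0/[-]
after 6 — recover(1): n1:part/t0/[-]
after 7 — propose(0,'x'): n0:coor/t1/[-]
after 8 — recover(3): n3:part/t0/[-]
after 9 — deliver 3→2: ·
after 10 — propose(0,'x'): n0:coor/t2/[-]
after 11 — crash(3): n3:✗part/t0/[-]
after 12 — crash(4): n4:✗part/t0/[-]
after 13 — deliver 2→0: ·
after 14 — timeout(0): n0:coor/t3/[-]
after 15 — recover(3): n3:part/t0/[-]
after 16 — timeout(0): n0:coor/t4/[-]
after 17 — propose(0,'p'): n0:coor/t5/[-]
after 18 — crash(3): n3:✗part/t0/[-]
after 19 — recover(4): n4:part/t0/[-]
after 20 — deliver 4→0: ·
after 21 — deliver 2→4: ·
after 22 — recover(3): n3:part/t0/[-]
after 23 — propose(0,'x'): n0:coor/t6/[-]
after 24 — deliver 0→2: n2:part/t1/[-]
after 25 — deliver 3→1: ·
after 26 — crash(4): n4:✗part/t0/[-]
after 27 — deliver 3→1: ·
after 28 — deliver 0→3: n3:part/t1/[-]
after 29 — deliver 0→2: n2:part/t2/[-]

0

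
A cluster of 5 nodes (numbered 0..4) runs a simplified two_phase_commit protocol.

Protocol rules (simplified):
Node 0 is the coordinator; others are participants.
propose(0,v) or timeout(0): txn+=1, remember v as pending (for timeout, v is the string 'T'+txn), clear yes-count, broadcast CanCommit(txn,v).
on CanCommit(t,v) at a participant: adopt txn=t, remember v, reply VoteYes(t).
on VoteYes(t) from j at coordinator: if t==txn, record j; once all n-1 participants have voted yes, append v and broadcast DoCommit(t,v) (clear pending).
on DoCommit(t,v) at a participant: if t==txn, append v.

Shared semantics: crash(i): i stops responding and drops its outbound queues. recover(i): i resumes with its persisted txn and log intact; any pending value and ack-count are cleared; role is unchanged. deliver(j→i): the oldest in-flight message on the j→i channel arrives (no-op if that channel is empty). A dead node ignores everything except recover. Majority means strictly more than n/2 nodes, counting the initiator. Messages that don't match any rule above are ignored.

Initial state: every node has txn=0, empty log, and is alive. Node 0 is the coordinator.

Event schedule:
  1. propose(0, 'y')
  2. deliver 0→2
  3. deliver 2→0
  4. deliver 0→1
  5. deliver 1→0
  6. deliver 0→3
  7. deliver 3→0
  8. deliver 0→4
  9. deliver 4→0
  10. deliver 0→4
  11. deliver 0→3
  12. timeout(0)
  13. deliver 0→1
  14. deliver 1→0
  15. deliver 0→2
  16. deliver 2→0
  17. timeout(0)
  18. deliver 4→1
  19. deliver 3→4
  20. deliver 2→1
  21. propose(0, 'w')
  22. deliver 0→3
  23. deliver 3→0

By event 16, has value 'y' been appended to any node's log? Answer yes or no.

yes

after 1 — propose(0,'y'): n0:coor/t1/[-]
after 2 — deliver 0→2: n2:part/t1/[-]
after 3 — deliver 2→0: ·
after 4 — deliver 0→1: n1:part/t1/[-]
after 5 — deliver 1→0: ·
after 6 — deliver 0→3: n3:part/t1/[-]
after 7 — deliver 3→0: ·
after 8 — deliver 0→4: n4:part/t1/[-]
after 9 — deliver 4→0: n0:coor/t1/[y]
after 10 — deliver 0→4: n4:part/t1/[y]
after 11 — deliver 0→3: n3:part/t1/[y]
after 12 — timeout(0): n0:coor/t2/[y]
after 13 — deliver 0→1: n1:part/t1/[y]
after 14 — deliver 1→0: ·
after 15 — deliver 0→2: n2:part/t1/[y]
after 16 — deliver 2→0: ·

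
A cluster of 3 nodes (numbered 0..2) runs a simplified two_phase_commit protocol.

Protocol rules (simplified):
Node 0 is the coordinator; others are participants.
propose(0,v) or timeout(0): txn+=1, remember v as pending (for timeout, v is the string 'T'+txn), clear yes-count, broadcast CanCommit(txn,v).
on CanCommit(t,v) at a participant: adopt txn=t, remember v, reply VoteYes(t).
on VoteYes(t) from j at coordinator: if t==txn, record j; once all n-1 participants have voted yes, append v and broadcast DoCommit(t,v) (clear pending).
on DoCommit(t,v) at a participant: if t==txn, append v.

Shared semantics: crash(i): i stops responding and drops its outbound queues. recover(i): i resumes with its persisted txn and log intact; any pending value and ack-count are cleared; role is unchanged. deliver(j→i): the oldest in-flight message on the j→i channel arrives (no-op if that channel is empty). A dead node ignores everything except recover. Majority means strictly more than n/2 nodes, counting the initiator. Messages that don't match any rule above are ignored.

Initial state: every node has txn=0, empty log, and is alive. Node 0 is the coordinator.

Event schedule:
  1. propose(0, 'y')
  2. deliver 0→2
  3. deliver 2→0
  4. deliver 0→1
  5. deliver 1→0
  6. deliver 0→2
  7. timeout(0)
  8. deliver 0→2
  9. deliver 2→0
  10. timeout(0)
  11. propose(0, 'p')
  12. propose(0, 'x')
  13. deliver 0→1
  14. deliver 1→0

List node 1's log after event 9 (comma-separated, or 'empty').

e1 propose(0,'y'): 0[coor,t=1,-]
e2 deliver 0→2: 2[part,t=1,-]
e3 deliver 2→0: ·
e4 deliver 0→1: 1[part,t=1,-]
e5 deliver 1→0: 0[coor,t=1,y]
e6 deliver 0→2: 2[part,t=1,y]
e7 timeout(0): 0[coor,t=2,y]
e8 deliver 0→2: 2[part,t=2,y]
e9 deliver 2→0: ·

empty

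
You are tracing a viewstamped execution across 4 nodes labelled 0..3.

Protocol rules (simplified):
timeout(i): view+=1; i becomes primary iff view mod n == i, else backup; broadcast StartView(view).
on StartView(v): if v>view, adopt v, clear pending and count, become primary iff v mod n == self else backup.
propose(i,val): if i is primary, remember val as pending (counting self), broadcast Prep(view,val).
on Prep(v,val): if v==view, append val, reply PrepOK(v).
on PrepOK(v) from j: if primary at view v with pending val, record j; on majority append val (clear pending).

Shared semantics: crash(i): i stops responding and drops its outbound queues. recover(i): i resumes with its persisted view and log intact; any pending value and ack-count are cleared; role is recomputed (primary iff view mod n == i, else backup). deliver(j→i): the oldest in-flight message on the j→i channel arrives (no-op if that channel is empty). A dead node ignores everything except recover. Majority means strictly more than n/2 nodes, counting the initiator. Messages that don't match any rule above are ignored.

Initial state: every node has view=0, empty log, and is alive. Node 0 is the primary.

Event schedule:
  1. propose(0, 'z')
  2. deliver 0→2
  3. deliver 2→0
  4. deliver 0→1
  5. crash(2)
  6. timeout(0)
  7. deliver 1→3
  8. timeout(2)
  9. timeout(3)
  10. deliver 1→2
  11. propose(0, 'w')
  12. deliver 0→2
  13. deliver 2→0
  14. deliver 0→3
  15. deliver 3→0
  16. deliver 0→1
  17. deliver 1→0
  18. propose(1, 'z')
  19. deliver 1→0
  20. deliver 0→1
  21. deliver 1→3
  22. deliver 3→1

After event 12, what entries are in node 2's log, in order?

z

step 1 propose(0,'z'): —
step 2 deliver 0→2: 2={back,v=0,log=z}
step 3 deliver 2→0: —
step 4 deliver 0→1: 1={back,v=0,log=z}
step 5 crash(2): 2={✗back,v=0,log=z}
step 6 timeout(0): 0={back,v=1,log=-}
step 7 deliver 1→3: —
step 8 timeout(2): —
step 9 timeout(3): 3={back,v=1,log=-}
step 10 deliver 1→2: —
step 11 propose(0,'w'): —
step 12 deliver 0→2: —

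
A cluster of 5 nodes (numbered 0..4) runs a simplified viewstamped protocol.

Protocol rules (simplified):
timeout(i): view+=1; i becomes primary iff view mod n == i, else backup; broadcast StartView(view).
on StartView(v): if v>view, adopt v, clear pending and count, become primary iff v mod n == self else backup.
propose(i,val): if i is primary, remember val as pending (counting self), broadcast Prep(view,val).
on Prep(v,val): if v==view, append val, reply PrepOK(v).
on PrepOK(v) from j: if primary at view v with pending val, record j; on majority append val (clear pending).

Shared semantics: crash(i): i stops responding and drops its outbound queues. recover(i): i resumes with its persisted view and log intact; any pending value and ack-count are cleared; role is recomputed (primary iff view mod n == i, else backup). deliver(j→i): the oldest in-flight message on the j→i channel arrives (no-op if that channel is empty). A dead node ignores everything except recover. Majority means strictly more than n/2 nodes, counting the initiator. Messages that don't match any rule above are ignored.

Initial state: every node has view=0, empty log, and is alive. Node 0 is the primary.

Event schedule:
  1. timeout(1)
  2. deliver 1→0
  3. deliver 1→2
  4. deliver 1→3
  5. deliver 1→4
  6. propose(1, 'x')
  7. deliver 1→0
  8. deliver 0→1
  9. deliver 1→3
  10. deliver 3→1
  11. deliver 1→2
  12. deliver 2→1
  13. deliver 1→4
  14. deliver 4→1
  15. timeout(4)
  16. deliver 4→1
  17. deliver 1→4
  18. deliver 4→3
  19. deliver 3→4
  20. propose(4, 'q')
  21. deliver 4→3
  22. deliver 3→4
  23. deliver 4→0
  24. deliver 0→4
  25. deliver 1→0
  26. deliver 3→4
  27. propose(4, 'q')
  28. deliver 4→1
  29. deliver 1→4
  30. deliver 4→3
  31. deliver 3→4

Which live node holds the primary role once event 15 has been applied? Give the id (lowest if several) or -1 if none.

1

step 1 timeout(1): 1={prim,v=1,log=-}
step 2 deliver 1→0: 0={back,v=1,log=-}
step 3 deliver 1→2: 2={back,v=1,log=-}
step 4 deliver 1→3: 3={back,v=1,log=-}
step 5 deliver 1→4: 4={back,v=1,log=-}
step 6 propose(1,'x'): —
step 7 deliver 1→0: 0={back,v=1,log=x}
step 8 deliver 0→1: —
step 9 deliver 1→3: 3={back,v=1,log=x}
step 10 deliver 3→1: 1={prim,v=1,log=x}
step 11 deliver 1→2: 2={back,v=1,log=x}
step 12 deliver 2→1: —
step 13 deliver 1→4: 4={back,v=1,log=x}
step 14 deliver 4→1: —
step 15 timeout(4): 4={back,v=2,log=x}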